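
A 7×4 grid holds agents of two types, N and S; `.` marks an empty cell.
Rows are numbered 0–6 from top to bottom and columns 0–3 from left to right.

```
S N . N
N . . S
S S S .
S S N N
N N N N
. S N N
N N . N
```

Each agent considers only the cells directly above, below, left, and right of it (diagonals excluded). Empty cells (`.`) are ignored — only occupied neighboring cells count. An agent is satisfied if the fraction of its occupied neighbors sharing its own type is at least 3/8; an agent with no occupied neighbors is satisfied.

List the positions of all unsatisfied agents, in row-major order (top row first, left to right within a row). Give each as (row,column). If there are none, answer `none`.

(0,0), (0,1), (0,3), (1,0), (1,3), (5,1)

Row 0: (0,0)S 0/2 unhappy · (0,1)N 0/1 unhappy · (0,3)N 0/1 unhappy
Row 1: (1,0)N 0/2 unhappy · (1,3)S 0/1 unhappy
Row 2: (2,0)S 2/3 ok · (2,1)S 3/3 ok · (2,2)S 1/2 ok
Row 3: (3,0)S 2/3 ok · (3,1)S 2/4 ok · (3,2)N 2/4 ok · (3,3)N 2/2 ok
Row 4: (4,0)N 1/2 ok · (4,1)N 2/4 ok · (4,2)N 4/4 ok · (4,3)N 3/3 ok
Row 5: (5,1)S 0/3 unhappy · (5,2)N 2/3 ok · (5,3)N 3/3 ok
Row 6: (6,0)N 1/1 ok · (6,1)N 1/2 ok · (6,3)N 1/1 ok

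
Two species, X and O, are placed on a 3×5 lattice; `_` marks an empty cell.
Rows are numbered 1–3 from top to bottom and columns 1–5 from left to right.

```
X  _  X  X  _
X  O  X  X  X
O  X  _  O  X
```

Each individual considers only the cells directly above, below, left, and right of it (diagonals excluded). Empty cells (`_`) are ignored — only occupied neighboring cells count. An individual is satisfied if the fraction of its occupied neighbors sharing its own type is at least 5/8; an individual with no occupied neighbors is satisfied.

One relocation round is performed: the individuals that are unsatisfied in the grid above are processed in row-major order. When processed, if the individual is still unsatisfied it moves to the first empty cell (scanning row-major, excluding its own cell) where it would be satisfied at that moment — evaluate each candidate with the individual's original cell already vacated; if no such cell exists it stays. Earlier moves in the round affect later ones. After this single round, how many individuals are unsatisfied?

Initially unsatisfied (in order): (2,1), (2,2), (3,1), (3,2), (3,4), (3,5).
  (2,1) → (1,2).
  (2,2): no empty cell satisfies it; stays.
  (3,1): no empty cell satisfies it; stays.
  (3,2) → (1,5).
  (3,4) → (2,1).
  (3,5): now satisfied by earlier moves; stays.
Resulting grid:
X X X X X
O O X X X
O _ _ _ X
Unsatisfied now: (1,1), (2,2).

2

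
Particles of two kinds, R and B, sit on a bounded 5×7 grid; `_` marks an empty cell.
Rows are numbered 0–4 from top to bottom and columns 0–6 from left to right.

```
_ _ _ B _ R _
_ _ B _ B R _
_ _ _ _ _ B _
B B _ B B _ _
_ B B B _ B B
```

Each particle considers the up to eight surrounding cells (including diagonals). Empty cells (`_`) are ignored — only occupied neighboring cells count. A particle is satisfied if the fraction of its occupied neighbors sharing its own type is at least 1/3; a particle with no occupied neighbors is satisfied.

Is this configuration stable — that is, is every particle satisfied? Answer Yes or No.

(0,3)B 2/2 ok
(0,5)R 1/2 ok
(1,2)B 1/1 ok
(1,4)B 2/4 ok
(1,5)R 1/3 ok
(2,5)B 2/3 ok
(3,0)B 2/2 ok
(3,1)B 3/3 ok
(3,3)B 3/3 ok
(3,4)B 4/4 ok
(4,1)B 3/3 ok
(4,2)B 4/4 ok
(4,3)B 3/3 ok
(4,5)B 2/2 ok
(4,6)B 1/1 ok
All meet the threshold, so the configuration is stable.

Yes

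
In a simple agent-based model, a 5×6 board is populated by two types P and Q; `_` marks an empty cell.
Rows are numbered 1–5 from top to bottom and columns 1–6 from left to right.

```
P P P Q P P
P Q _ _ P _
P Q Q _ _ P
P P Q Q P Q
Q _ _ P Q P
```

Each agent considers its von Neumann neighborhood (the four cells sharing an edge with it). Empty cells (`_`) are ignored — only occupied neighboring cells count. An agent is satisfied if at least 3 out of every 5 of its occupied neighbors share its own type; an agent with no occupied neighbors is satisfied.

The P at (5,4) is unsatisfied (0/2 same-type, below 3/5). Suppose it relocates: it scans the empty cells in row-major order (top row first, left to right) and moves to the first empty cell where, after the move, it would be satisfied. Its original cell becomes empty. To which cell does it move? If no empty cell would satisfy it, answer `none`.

(2,6)

Vacating (5,4). Empty cells in order:
  (2,3): 1/3 same-type → still unsatisfied.
  (2,4): 1/2 same-type → still unsatisfied.
  (2,6): 3/3 same-type → satisfied — stop here.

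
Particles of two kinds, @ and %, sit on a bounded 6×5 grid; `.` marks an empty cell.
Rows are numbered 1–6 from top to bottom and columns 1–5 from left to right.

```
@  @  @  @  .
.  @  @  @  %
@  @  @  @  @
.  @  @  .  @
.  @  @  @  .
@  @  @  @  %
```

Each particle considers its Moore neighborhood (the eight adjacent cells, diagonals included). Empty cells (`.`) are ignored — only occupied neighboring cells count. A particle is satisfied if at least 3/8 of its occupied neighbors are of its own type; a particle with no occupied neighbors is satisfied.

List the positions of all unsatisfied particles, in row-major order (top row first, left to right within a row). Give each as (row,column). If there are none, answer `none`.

(2,5), (6,5)

(1,1)@ 2/2 satisfied
(1,2)@ 4/4 satisfied
(1,3)@ 5/5 satisfied
(1,4)@ 3/4 satisfied
(2,2)@ 7/7 satisfied
(2,3)@ 8/8 satisfied
(2,4)@ 6/7 satisfied
(2,5)% 0/4 not
(3,1)@ 3/3 satisfied
(3,2)@ 6/6 satisfied
(3,3)@ 7/7 satisfied
(3,4)@ 6/7 satisfied
(3,5)@ 3/4 satisfied
(4,2)@ 6/6 satisfied
(4,3)@ 7/7 satisfied
(4,5)@ 3/3 satisfied
(5,2)@ 6/6 satisfied
(5,3)@ 7/7 satisfied
(5,4)@ 5/6 satisfied
(6,1)@ 2/2 satisfied
(6,2)@ 4/4 satisfied
(6,3)@ 5/5 satisfied
(6,4)@ 3/4 satisfied
(6,5)% 0/2 not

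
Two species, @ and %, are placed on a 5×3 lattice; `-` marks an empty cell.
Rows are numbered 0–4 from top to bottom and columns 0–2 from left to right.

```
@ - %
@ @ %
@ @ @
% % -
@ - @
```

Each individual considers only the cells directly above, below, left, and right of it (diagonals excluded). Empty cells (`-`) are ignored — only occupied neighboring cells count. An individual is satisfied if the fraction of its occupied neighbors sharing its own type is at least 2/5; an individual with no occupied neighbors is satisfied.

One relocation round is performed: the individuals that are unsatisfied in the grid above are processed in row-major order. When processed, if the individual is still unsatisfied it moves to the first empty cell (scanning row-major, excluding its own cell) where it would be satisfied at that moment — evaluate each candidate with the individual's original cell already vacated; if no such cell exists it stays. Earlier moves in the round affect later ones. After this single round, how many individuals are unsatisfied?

Initially unsatisfied (in order): (1,2), (3,0), (4,0).
  (1,2): no empty cell satisfies it; stays.
  (3,0): no empty cell satisfies it; stays.
  (4,0) → (0,1).
Resulting grid:
@ @ %
@ @ %
@ @ @
% % -
- - @
Unsatisfied now: (1,2).

1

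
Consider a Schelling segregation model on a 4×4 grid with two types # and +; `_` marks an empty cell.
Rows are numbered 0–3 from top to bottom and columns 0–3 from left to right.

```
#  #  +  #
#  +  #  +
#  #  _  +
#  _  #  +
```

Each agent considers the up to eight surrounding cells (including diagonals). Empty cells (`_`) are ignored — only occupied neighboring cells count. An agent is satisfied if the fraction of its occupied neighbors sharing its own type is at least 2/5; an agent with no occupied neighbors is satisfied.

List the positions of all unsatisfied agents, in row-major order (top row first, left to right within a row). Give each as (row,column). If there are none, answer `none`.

(0,0)# 2/3 satisfied
(0,1)# 3/5 satisfied
(0,2)+ 2/5 satisfied
(0,3)# 1/3 not
(1,0)# 4/5 satisfied
(1,1)+ 1/7 not
(1,2)# 3/7 satisfied
(1,3)+ 2/4 satisfied
(2,0)# 3/4 satisfied
(2,1)# 5/6 satisfied
(2,3)+ 2/4 satisfied
(3,0)# 2/2 satisfied
(3,2)# 1/3 not
(3,3)+ 1/2 satisfied

(0,3), (1,1), (3,2)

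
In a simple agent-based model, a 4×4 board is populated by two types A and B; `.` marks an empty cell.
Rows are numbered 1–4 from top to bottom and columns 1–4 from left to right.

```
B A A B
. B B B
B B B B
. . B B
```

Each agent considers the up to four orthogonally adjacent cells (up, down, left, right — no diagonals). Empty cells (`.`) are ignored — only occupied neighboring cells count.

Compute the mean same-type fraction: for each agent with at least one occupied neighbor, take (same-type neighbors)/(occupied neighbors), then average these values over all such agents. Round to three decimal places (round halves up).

(1,1)B 0/1
(1,2)A 1/3
(1,3)A 1/3
(1,4)B 1/2
(2,2)B 2/3
(2,3)B 3/4
(2,4)B 3/3
(3,1)B 1/1
(3,2)B 3/3
(3,3)B 4/4
(3,4)B 3/3
(4,3)B 2/2
(4,4)B 2/2
Sum over 13 agents: 0/1 + 1/3 + 1/3 + 1/2 + 2/3 + 3/4 + 3/3 + 1/1 + 3/3 + 4/4 + 3/3 + 2/2 + 2/2 = 115/12; mean = 115/12 ÷ 13 = 115/156 = 0.737179… → 0.737.

0.737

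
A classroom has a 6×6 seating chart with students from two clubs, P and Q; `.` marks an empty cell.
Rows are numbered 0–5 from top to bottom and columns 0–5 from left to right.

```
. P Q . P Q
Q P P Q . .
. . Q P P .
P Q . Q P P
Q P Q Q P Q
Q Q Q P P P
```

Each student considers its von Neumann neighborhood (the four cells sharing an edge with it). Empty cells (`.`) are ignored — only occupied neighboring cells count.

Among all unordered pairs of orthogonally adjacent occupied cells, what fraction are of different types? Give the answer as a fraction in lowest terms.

Scan each occupied cell's neighbors to the right and below so each pair is counted once.
Row 0: P(0,1)–Q(0,2)≠ P(0,1)–P(1,1)= Q(0,2)–P(1,2)≠ P(0,4)–Q(0,5)≠  → 3/4 unlike.
Row 1: Q(1,0)–P(1,1)≠ P(1,1)–P(1,2)= P(1,2)–Q(1,3)≠ P(1,2)–Q(2,2)≠ Q(1,3)–P(2,3)≠  → 4/5 unlike.
Row 2: Q(2,2)–P(2,3)≠ P(2,3)–P(2,4)= P(2,3)–Q(3,3)≠ P(2,4)–P(3,4)=  → 2/4 unlike.
Row 3: P(3,0)–Q(3,1)≠ P(3,0)–Q(4,0)≠ Q(3,1)–P(4,1)≠ Q(3,3)–P(3,4)≠ Q(3,3)–Q(4,3)= P(3,4)–P(3,5)= P(3,4)–P(4,4)= P(3,5)–Q(4,5)≠  → 5/8 unlike.
Row 4: Q(4,0)–P(4,1)≠ Q(4,0)–Q(5,0)= P(4,1)–Q(4,2)≠ P(4,1)–Q(5,1)≠ Q(4,2)–Q(4,3)= Q(4,2)–Q(5,2)= Q(4,3)–P(4,4)≠ Q(4,3)–P(5,3)≠ P(4,4)–Q(4,5)≠ P(4,4)–P(5,4)= Q(4,5)–P(5,5)≠  → 7/11 unlike.
Row 5: Q(5,0)–Q(5,1)= Q(5,1)–Q(5,2)= Q(5,2)–P(5,3)≠ P(5,3)–P(5,4)= P(5,4)–P(5,5)=  → 1/5 unlike.
Total adjacent occupied pairs: 37; unlike-type pairs: 22.
22/37 is already in lowest terms.

22/37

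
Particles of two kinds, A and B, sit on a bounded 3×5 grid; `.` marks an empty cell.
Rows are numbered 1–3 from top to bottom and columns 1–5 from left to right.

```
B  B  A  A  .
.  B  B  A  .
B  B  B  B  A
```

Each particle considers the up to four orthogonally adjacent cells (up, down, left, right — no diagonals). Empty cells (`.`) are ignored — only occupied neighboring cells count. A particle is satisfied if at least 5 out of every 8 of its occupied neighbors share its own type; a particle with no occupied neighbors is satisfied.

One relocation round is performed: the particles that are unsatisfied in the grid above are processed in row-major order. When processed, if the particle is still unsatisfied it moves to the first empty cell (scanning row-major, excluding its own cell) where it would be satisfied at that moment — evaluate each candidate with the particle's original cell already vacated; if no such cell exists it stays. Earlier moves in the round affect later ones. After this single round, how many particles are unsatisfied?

1

Initially unsatisfied (in order): (1,3), (2,3), (2,4), (3,4), (3,5).
  (1,3) → (1,5).
  (2,3): now satisfied by earlier moves; stays.
  (2,4) → (2,5).
  (3,4) → (1,3).
  (3,5): now satisfied by earlier moves; stays.
Resulting grid:
B B B A A
. B B . A
B B B . A
Unsatisfied now: (1,4).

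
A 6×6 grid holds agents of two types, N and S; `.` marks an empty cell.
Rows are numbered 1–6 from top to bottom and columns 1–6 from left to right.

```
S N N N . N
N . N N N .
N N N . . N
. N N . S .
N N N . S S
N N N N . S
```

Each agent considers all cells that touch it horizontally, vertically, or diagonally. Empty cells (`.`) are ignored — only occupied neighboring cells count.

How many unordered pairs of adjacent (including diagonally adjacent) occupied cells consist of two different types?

Scan each occupied cell's neighbors to the right and below (and the two forward diagonals) so each pair is counted once.
From row 1: 2 unlike of 12 pairs (running 2/12).
From row 2: 0 unlike of 8 pairs (running 2/20).
From row 3: 1 unlike of 8 pairs (running 3/28).
From row 4: 0 unlike of 8 pairs (running 3/36).
From row 5: 1 unlike of 14 pairs (running 4/50).
From row 6: 0 unlike of 3 pairs (running 4/53).
Total adjacent occupied pairs: 53; unlike-type pairs: 4.

4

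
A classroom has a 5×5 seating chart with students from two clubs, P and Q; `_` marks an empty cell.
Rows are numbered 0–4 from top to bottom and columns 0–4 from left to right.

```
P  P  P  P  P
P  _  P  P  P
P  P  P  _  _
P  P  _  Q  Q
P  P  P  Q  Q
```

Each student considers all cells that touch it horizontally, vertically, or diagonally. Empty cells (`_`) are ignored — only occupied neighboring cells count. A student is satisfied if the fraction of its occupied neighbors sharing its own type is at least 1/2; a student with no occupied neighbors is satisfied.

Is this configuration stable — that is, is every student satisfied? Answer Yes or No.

Row 0: (0,0)P 2/2 ok · (0,1)P 4/4 ok · (0,2)P 4/4 ok · (0,3)P 5/5 ok · (0,4)P 3/3 ok
Row 1: (1,0)P 4/4 ok · (1,2)P 6/6 ok · (1,3)P 6/6 ok · (1,4)P 3/3 ok
Row 2: (2,0)P 4/4 ok · (2,1)P 6/6 ok · (2,2)P 4/5 ok
Row 3: (3,0)P 5/5 ok · (3,1)P 7/7 ok · (3,3)Q 3/5 ok · (3,4)Q 3/3 ok
Row 4: (4,0)P 3/3 ok · (4,1)P 4/4 ok · (4,2)P 2/4 ok · (4,3)Q 3/4 ok · (4,4)Q 3/3 ok
All meet the threshold, so the configuration is stable.

Yes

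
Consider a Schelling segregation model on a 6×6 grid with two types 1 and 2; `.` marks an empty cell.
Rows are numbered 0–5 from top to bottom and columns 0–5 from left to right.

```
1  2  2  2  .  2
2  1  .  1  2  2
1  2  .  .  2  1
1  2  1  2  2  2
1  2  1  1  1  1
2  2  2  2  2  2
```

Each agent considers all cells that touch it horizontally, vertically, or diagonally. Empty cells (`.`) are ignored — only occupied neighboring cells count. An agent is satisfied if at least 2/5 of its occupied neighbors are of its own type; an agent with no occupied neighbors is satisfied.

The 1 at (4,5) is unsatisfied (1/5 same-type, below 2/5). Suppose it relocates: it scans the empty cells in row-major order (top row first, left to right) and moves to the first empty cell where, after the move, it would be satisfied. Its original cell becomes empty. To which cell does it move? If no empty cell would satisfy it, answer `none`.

Vacating (4,5). Empty cells in order:
  (0,4): 1/5 same-type → still unsatisfied.
  (1,2): 2/6 same-type → still unsatisfied.
  (2,2): 3/6 same-type → satisfied — stop here.

(2,2)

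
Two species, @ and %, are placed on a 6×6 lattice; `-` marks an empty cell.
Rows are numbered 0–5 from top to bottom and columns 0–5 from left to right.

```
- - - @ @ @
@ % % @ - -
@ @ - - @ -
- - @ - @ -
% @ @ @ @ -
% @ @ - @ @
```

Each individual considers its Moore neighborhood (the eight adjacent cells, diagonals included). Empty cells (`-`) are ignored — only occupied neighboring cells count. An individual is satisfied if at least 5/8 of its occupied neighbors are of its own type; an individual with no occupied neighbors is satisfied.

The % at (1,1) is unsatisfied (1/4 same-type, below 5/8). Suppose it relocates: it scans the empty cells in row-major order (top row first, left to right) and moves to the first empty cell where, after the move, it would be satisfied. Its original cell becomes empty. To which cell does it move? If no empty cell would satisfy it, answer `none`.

Vacating (1,1). Empty cells in order:
  (0,0): 0/1 same-type → still unsatisfied.
  (0,1): 1/2 same-type → still unsatisfied.
  (0,2): 1/3 same-type → still unsatisfied.
  (1,4): 0/5 same-type → still unsatisfied.
  (1,5): 0/3 same-type → still unsatisfied.
  (2,2): 1/4 same-type → still unsatisfied.
  (2,3): 1/5 same-type → still unsatisfied.
  (2,5): 0/2 same-type → still unsatisfied.
  (3,0): 1/4 same-type → still unsatisfied.
  (3,1): 1/6 same-type → still unsatisfied.
  (3,3): 0/6 same-type → still unsatisfied.
  (3,5): 0/3 same-type → still unsatisfied.
  (4,5): 0/4 same-type → still unsatisfied.
  (5,3): 0/5 same-type → still unsatisfied.

none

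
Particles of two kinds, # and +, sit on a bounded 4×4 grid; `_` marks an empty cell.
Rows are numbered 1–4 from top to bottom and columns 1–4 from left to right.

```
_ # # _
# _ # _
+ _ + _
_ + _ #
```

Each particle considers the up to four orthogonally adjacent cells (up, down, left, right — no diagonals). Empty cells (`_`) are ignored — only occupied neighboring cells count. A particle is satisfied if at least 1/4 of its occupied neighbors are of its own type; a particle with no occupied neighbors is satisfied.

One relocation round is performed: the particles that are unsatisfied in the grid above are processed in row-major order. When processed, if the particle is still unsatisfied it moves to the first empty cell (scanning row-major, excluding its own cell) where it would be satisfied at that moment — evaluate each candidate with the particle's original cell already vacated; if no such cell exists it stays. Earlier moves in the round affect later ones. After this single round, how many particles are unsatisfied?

Initially unsatisfied (in order): (2,1), (3,1), (3,3).
  (2,1) → (1,1).
  (3,1): now satisfied by earlier moves; stays.
  (3,3) → (2,1).
Resulting grid:
# # # _
+ _ # _
+ _ _ _
_ + _ #
All satisfied now.

0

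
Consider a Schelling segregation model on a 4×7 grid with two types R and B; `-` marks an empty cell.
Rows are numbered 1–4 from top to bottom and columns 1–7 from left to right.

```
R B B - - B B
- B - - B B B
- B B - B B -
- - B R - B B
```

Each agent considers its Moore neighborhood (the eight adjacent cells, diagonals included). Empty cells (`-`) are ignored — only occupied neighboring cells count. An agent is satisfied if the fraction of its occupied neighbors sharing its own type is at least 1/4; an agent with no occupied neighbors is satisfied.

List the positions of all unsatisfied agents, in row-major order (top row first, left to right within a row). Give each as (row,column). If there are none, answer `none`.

Row 1: (1,1)R 0/2 unhappy · (1,2)B 2/3 ok · (1,3)B 2/2 ok · (1,6)B 4/4 ok · (1,7)B 3/3 ok
Row 2: (2,2)B 4/5 ok · (2,5)B 4/4 ok · (2,6)B 6/6 ok · (2,7)B 4/4 ok
Row 3: (3,2)B 3/3 ok · (3,3)B 3/4 ok · (3,5)B 4/5 ok · (3,6)B 6/6 ok
Row 4: (4,3)B 2/3 ok · (4,4)R 0/3 unhappy · (4,6)B 3/3 ok · (4,7)B 2/2 ok

(1,1), (4,4)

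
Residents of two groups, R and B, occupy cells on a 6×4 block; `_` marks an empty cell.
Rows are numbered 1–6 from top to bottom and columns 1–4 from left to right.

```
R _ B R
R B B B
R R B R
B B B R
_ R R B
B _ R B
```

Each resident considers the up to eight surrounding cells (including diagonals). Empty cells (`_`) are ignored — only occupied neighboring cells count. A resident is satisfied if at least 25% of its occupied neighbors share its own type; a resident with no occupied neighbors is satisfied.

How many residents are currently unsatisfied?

3

(1,1)R 1/2 ok
(1,3)B 3/4 ok
(1,4)R 0/3 unhappy
(2,1)R 3/4 ok
(2,2)B 3/7 ok
(2,3)B 4/7 ok
(2,4)B 3/5 ok
(3,1)R 2/5 ok
(3,2)R 2/8 ok
(3,3)B 5/8 ok
(3,4)R 1/5 unhappy
(4,1)B 1/4 ok
(4,2)B 3/7 ok
(4,3)B 3/8 ok
(4,4)R 2/5 ok
(5,2)R 2/6 ok
(5,3)R 3/7 ok
(5,4)B 2/5 ok
(6,1)B 0/1 unhappy
(6,3)R 2/4 ok
(6,4)B 1/3 ok
Unsatisfied: (1,4), (3,4), (6,1) — 3 in total.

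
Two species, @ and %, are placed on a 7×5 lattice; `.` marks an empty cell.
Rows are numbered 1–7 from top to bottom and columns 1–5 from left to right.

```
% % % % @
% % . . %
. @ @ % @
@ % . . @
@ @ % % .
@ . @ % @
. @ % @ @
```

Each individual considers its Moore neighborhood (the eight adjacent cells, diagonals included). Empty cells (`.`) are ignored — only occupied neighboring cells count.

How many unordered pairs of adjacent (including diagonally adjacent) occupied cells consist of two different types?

26

Scan each occupied cell's neighbors to the right and below (and the two forward diagonals) so each pair is counted once.
Row 1: %(1,1)–%(1,2)= %(1,1)–%(2,1)= %(1,1)–%(2,2)= %(1,2)–%(1,3)= %(1,2)–%(2,2)= %(1,2)–%(2,1)= %(1,3)–%(1,4)= %(1,3)–%(2,2)= %(1,4)–@(1,5)≠ %(1,4)–%(2,5)= @(1,5)–%(2,5)≠  → 2/11 unlike.
Row 2: %(2,1)–%(2,2)= %(2,1)–@(3,2)≠ %(2,2)–@(3,2)≠ %(2,2)–@(3,3)≠ %(2,5)–@(3,5)≠ %(2,5)–%(3,4)=  → 4/6 unlike.
Row 3: @(3,2)–@(3,3)= @(3,2)–%(4,2)≠ @(3,2)–@(4,1)= @(3,3)–%(3,4)≠ @(3,3)–%(4,2)≠ %(3,4)–@(3,5)≠ %(3,4)–@(4,5)≠ @(3,5)–@(4,5)=  → 5/8 unlike.
Row 4: @(4,1)–%(4,2)≠ @(4,1)–@(5,1)= @(4,1)–@(5,2)= %(4,2)–@(5,2)≠ %(4,2)–%(5,3)= %(4,2)–@(5,1)≠ @(4,5)–%(5,4)≠  → 4/7 unlike.
Row 5: @(5,1)–@(5,2)= @(5,1)–@(6,1)= @(5,2)–%(5,3)≠ @(5,2)–@(6,3)= @(5,2)–@(6,1)= %(5,3)–%(5,4)= %(5,3)–@(6,3)≠ %(5,3)–%(6,4)= %(5,4)–%(6,4)= %(5,4)–@(6,5)≠ %(5,4)–@(6,3)≠  → 4/11 unlike.
Row 6: @(6,1)–@(7,2)= @(6,3)–%(6,4)≠ @(6,3)–%(7,3)≠ @(6,3)–@(7,4)= @(6,3)–@(7,2)= %(6,4)–@(6,5)≠ %(6,4)–@(7,4)≠ %(6,4)–@(7,5)≠ %(6,4)–%(7,3)= @(6,5)–@(7,5)= @(6,5)–@(7,4)=  → 5/11 unlike.
Row 7: @(7,2)–%(7,3)≠ %(7,3)–@(7,4)≠ @(7,4)–@(7,5)=  → 2/3 unlike.
Total adjacent occupied pairs: 57; unlike-type pairs: 26.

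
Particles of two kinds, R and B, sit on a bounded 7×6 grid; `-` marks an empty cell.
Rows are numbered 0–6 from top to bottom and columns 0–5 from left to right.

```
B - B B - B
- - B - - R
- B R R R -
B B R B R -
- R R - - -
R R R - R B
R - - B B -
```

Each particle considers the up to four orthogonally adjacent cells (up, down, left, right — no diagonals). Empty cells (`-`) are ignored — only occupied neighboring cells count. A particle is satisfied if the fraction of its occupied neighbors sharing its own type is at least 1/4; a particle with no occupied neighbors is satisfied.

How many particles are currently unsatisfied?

(0,0)B 0/0 satisfied
(0,2)B 2/2 satisfied
(0,3)B 1/1 satisfied
(0,5)B 0/1 not
(1,2)B 1/2 satisfied
(1,5)R 0/1 not
(2,1)B 1/2 satisfied
(2,2)R 2/4 satisfied
(2,3)R 2/3 satisfied
(2,4)R 2/2 satisfied
(3,0)B 1/1 satisfied
(3,1)B 2/4 satisfied
(3,2)R 2/4 satisfied
(3,3)B 0/3 not
(3,4)R 1/2 satisfied
(4,1)R 2/3 satisfied
(4,2)R 3/3 satisfied
(5,0)R 2/2 satisfied
(5,1)R 3/3 satisfied
(5,2)R 2/2 satisfied
(5,4)R 0/2 not
(5,5)B 0/1 not
(6,0)R 1/1 satisfied
(6,3)B 1/1 satisfied
(6,4)B 1/2 satisfied
Unsatisfied: (0,5), (1,5), (3,3), (5,4), (5,5) — 5 in total.

5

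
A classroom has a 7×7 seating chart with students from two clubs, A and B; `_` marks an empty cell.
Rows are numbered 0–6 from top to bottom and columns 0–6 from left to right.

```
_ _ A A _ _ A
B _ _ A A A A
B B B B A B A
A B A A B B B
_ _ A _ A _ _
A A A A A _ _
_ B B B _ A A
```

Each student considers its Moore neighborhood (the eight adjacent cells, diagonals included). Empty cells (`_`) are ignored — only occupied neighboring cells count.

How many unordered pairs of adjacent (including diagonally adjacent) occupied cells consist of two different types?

35

Scan each occupied cell's neighbors to the right and below (and the two forward diagonals) so each pair is counted once.
From row 0: 0 unlike of 6 pairs (running 0/6).
From row 1: 6 unlike of 16 pairs (running 6/22).
From row 2: 14 unlike of 25 pairs (running 20/47).
From row 3: 6 unlike of 12 pairs (running 26/59).
From row 4: 0 unlike of 5 pairs (running 26/64).
From row 5: 9 unlike of 14 pairs (running 35/78).
From row 6: 0 unlike of 3 pairs (running 35/81).
Total adjacent occupied pairs: 81; unlike-type pairs: 35.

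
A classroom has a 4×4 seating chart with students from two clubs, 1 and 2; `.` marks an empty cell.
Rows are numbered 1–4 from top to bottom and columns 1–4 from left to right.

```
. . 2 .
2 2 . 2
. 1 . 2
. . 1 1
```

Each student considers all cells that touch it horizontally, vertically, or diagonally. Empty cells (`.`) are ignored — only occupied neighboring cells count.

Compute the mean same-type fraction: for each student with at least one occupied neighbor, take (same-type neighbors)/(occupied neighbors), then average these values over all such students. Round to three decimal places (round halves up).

Row 1: (1,3)2 2/2
Row 2: (2,1)2 1/2 · (2,2)2 2/3 · (2,4)2 2/2
Row 3: (3,2)1 1/3 · (3,4)2 1/3
Row 4: (4,3)1 2/3 · (4,4)1 1/2
Sum over 8 students: 2/2 + 1/2 + 2/3 + 2/2 + 1/3 + 1/3 + 2/3 + 1/2 = 5; mean = 5 ÷ 8 = 5/8 = 0.625 → 0.625.

0.625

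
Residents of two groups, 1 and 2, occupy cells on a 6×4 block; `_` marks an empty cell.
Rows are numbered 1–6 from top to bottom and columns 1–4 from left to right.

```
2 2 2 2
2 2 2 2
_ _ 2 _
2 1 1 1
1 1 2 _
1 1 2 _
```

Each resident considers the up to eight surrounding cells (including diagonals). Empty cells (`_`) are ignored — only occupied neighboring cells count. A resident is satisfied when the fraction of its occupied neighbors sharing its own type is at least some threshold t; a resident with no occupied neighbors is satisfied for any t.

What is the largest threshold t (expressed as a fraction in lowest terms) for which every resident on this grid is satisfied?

(1,1)2 3/3
(1,2)2 5/5
(1,3)2 5/5
(1,4)2 3/3
(2,1)2 3/3
(2,2)2 6/6
(2,3)2 6/6
(2,4)2 4/4
(3,3)2 3/6
(4,1)2 0/3
(4,2)1 3/6
(4,3)1 3/5
(4,4)1 1/3
(5,1)1 4/5
(5,2)1 5/8
(5,3)2 1/6
(6,1)1 3/3
(6,2)1 3/5
(6,3)2 1/3
The smallest same-type fraction is 0/3 at (4,1), which reduces to 0/1. Any threshold above that leaves this resident unsatisfied.

0/1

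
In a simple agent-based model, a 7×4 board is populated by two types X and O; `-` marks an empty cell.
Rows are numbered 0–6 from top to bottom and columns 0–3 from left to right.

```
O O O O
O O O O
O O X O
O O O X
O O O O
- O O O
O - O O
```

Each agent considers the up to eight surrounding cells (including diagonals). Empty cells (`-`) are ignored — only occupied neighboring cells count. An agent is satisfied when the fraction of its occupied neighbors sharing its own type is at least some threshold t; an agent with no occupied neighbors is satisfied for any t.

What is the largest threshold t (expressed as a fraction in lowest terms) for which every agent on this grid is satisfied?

(0,0)O 3/3
(0,1)O 5/5
(0,2)O 5/5
(0,3)O 3/3
(1,0)O 5/5
(1,1)O 7/8
(1,2)O 7/8
(1,3)O 4/5
(2,0)O 5/5
(2,1)O 7/8
(2,2)X 1/8
(2,3)O 3/5
(3,0)O 5/5
(3,1)O 7/8
(3,2)O 6/8
(3,3)X 1/5
(4,0)O 4/4
(4,1)O 7/7
(4,2)O 7/8
(4,3)O 4/5
(5,1)O 6/6
(5,2)O 7/7
(5,3)O 5/5
(6,0)O 1/1
(6,2)O 4/4
(6,3)O 3/3
The smallest same-type fraction is 1/8 at (2,2), which reduces to 1/8. Any threshold above that leaves this agent unsatisfied.

1/8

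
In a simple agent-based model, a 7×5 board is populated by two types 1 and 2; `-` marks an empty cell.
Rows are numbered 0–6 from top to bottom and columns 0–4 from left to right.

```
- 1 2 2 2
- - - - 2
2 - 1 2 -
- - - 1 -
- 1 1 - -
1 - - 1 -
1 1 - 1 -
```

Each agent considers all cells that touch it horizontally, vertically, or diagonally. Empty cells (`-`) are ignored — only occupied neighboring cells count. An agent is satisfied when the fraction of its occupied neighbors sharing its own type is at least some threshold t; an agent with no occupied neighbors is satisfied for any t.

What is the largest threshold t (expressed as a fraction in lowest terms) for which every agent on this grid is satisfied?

Row 0: (0,1)1 0/1 · (0,2)2 1/2 · (0,3)2 3/3 · (0,4)2 2/2
Row 1: (1,4)2 3/3
Row 2: (2,0)2 — no occupied neighbors · (2,2)1 1/2 · (2,3)2 1/3
Row 3: (3,3)1 2/3
Row 4: (4,1)1 2/2 · (4,2)1 3/3
Row 5: (5,0)1 3/3 · (5,3)1 2/2
Row 6: (6,0)1 2/2 · (6,1)1 2/2 · (6,3)1 1/1
The smallest same-type fraction is 0/1 at (0,1), which reduces to 0/1. Any threshold above that leaves this agent unsatisfied.

0/1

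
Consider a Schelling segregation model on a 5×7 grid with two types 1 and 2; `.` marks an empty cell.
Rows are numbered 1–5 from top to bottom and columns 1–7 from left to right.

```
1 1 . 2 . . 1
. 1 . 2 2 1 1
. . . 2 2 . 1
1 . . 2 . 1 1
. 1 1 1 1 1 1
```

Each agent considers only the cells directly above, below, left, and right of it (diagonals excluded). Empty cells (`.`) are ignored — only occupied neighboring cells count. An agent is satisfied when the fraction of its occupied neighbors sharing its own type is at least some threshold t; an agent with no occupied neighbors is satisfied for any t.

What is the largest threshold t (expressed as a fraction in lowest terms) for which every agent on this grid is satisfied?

Row 1: (1,1)1 1/1 · (1,2)1 2/2 · (1,4)2 1/1 · (1,7)1 1/1
Row 2: (2,2)1 1/1 · (2,4)2 3/3 · (2,5)2 2/3 · (2,6)1 1/2 · (2,7)1 3/3
Row 3: (3,4)2 3/3 · (3,5)2 2/2 · (3,7)1 2/2
Row 4: (4,1)1 — no occupied neighbors · (4,4)2 1/2 · (4,6)1 2/2 · (4,7)1 3/3
Row 5: (5,2)1 1/1 · (5,3)1 2/2 · (5,4)1 2/3 · (5,5)1 2/2 · (5,6)1 3/3 · (5,7)1 2/2
The smallest same-type fraction is 1/2 at (2,6), which reduces to 1/2. Any threshold above that leaves this agent unsatisfied.

1/2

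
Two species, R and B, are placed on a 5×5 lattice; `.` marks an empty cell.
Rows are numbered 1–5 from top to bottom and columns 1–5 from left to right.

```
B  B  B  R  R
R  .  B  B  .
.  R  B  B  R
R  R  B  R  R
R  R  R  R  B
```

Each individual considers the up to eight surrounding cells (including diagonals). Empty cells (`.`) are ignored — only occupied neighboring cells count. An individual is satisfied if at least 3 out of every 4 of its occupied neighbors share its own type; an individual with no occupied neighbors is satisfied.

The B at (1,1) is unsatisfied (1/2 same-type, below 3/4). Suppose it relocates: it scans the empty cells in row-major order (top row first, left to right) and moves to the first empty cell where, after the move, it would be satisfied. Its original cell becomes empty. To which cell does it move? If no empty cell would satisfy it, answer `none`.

Vacating (1,1). Empty cells in order:
  (2,2): 4/6 same-type → still unsatisfied.
  (2,5): 2/5 same-type → still unsatisfied.
  (3,1): 0/4 same-type → still unsatisfied.

none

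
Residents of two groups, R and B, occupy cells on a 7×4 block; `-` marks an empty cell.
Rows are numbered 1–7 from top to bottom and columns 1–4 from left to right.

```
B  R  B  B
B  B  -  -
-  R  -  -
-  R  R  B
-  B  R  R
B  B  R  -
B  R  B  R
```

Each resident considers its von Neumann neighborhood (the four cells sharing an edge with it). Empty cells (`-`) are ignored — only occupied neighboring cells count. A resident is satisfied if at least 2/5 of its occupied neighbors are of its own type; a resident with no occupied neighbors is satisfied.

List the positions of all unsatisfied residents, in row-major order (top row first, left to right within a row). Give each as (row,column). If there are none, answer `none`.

Row 1: (1,1)B 1/2 satisfied · (1,2)R 0/3 not · (1,3)B 1/2 satisfied · (1,4)B 1/1 satisfied
Row 2: (2,1)B 2/2 satisfied · (2,2)B 1/3 not
Row 3: (3,2)R 1/2 satisfied
Row 4: (4,2)R 2/3 satisfied · (4,3)R 2/3 satisfied · (4,4)B 0/2 not
Row 5: (5,2)B 1/3 not · (5,3)R 3/4 satisfied · (5,4)R 1/2 satisfied
Row 6: (6,1)B 2/2 satisfied · (6,2)B 2/4 satisfied · (6,3)R 1/3 not
Row 7: (7,1)B 1/2 satisfied · (7,2)R 0/3 not · (7,3)B 0/3 not · (7,4)R 0/1 not

(1,2), (2,2), (4,4), (5,2), (6,3), (7,2), (7,3), (7,4)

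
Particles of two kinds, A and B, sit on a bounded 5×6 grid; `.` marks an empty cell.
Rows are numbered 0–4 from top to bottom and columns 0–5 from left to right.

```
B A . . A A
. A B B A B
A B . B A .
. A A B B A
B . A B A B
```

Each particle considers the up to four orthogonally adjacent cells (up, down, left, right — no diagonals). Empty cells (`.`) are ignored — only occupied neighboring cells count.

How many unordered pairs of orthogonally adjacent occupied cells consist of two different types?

Scan each occupied cell's neighbors to the right and below so each pair is counted once.
From row 0: 2 unlike of 5 pairs (running 2/5).
From row 1: 4 unlike of 7 pairs (running 6/12).
From row 2: 4 unlike of 5 pairs (running 10/17).
From row 3: 4 unlike of 8 pairs (running 14/25).
From row 4: 3 unlike of 3 pairs (running 17/28).
Total adjacent occupied pairs: 28; unlike-type pairs: 17.

17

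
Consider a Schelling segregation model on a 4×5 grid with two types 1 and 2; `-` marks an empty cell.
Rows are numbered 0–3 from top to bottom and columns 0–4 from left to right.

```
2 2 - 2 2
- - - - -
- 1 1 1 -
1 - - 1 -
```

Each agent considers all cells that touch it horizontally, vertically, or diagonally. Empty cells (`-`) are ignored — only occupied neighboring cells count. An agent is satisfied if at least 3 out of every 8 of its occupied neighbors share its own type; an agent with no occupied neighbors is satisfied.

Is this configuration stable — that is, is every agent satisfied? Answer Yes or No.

Yes

Row 0: (0,0)2 1/1 satisfied · (0,1)2 1/1 satisfied · (0,3)2 1/1 satisfied · (0,4)2 1/1 satisfied
Row 2: (2,1)1 2/2 satisfied · (2,2)1 3/3 satisfied · (2,3)1 2/2 satisfied
Row 3: (3,0)1 1/1 satisfied · (3,3)1 2/2 satisfied
All meet the threshold, so the configuration is stable.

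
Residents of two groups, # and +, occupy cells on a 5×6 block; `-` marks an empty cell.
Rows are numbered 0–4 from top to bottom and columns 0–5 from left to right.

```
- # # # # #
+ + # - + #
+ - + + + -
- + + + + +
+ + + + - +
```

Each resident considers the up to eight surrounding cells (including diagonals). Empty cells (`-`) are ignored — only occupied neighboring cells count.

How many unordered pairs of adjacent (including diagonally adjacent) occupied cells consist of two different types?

11

Scan each occupied cell's neighbors to the right and below (and the two forward diagonals) so each pair is counted once.
From row 0: 6 unlike of 15 pairs (running 6/15).
From row 1: 5 unlike of 11 pairs (running 11/26).
From row 2: 0 unlike of 12 pairs (running 11/38).
From row 3: 0 unlike of 15 pairs (running 11/53).
From row 4: 0 unlike of 3 pairs (running 11/56).
Total adjacent occupied pairs: 56; unlike-type pairs: 11.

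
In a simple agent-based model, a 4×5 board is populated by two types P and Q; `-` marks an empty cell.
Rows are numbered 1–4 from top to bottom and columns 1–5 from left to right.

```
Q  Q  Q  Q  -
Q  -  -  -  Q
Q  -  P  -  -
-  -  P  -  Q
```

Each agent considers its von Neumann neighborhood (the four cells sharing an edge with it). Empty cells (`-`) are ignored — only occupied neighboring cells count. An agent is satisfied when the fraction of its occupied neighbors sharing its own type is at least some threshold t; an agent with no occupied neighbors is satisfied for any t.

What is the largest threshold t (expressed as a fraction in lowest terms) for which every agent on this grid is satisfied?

1/1

Row 1: (1,1)Q 2/2 · (1,2)Q 2/2 · (1,3)Q 2/2 · (1,4)Q 1/1
Row 2: (2,1)Q 2/2 · (2,5)Q — no occupied neighbors
Row 3: (3,1)Q 1/1 · (3,3)P 1/1
Row 4: (4,3)P 1/1 · (4,5)Q — no occupied neighbors
The smallest same-type fraction is 2/2 at (1,1), which reduces to 1/1. Any threshold above that leaves this agent unsatisfied.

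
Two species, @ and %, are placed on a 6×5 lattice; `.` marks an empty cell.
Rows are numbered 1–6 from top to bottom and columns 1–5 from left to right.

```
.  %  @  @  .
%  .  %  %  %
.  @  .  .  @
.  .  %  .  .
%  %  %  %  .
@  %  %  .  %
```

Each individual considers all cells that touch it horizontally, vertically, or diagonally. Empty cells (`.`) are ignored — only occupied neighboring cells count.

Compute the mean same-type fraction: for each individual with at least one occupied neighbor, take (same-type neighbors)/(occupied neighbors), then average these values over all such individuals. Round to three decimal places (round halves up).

(1,2)% 2/3
(1,3)@ 1/4
(1,4)@ 1/4
(2,1)% 1/2
(2,3)% 2/5
(2,4)% 2/5
(2,5)% 1/3
(3,2)@ 0/3
(3,5)@ 0/2
(4,3)% 3/4
(5,1)% 2/3
(5,2)% 5/6
(5,3)% 5/5
(5,4)% 4/4
(6,1)@ 0/3
(6,2)% 4/5
(6,3)% 4/4
(6,5)% 1/1
Sum over 18 individuals: 2/3 + 1/4 + 1/4 + 1/2 + 2/5 + 2/5 + 1/3 + 0/3 + 0/2 + 3/4 + 2/3 + 5/6 + 5/5 + 4/4 + 0/3 + 4/5 + 4/4 + 1/1 = 197/20; mean = 197/20 ÷ 18 = 197/360 = 0.547222… → 0.547.

0.547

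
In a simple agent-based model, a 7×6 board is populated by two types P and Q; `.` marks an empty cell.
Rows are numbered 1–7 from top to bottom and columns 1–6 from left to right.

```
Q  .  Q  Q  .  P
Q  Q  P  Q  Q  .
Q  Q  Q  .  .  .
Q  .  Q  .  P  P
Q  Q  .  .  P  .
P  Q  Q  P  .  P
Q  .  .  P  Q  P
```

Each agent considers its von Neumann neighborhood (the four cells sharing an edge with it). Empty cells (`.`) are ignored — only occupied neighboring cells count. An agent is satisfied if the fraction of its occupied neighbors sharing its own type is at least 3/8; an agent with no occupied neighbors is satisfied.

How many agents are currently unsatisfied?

(1,1)Q 1/1 ✓
(1,3)Q 1/2 ✓
(1,4)Q 2/2 ✓
(1,6)P 0/0 ✓
(2,1)Q 3/3 ✓
(2,2)Q 2/3 ✓
(2,3)P 0/4 ✗
(2,4)Q 2/3 ✓
(2,5)Q 1/1 ✓
(3,1)Q 3/3 ✓
(3,2)Q 3/3 ✓
(3,3)Q 2/3 ✓
(4,1)Q 2/2 ✓
(4,3)Q 1/1 ✓
(4,5)P 2/2 ✓
(4,6)P 1/1 ✓
(5,1)Q 2/3 ✓
(5,2)Q 2/2 ✓
(5,5)P 1/1 ✓
(6,1)P 0/3 ✗
(6,2)Q 2/3 ✓
(6,3)Q 1/2 ✓
(6,4)P 1/2 ✓
(6,6)P 1/1 ✓
(7,1)Q 0/1 ✗
(7,4)P 1/2 ✓
(7,5)Q 0/2 ✗
(7,6)P 1/2 ✓
Unsatisfied: (2,3), (6,1), (7,1), (7,5) — 4 in total.

4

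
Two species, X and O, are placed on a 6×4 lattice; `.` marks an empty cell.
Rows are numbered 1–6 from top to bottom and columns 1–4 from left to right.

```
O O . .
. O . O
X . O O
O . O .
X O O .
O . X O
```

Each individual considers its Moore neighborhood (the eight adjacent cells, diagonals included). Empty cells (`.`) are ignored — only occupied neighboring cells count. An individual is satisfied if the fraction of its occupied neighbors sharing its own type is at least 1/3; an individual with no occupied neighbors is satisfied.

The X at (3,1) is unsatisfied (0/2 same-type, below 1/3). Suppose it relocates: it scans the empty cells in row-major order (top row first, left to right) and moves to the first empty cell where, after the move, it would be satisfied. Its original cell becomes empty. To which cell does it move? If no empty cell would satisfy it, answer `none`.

(6,2)

Vacating (3,1). Empty cells in order:
  (1,3): 0/3 same-type → still unsatisfied.
  (1,4): 0/1 same-type → still unsatisfied.
  (2,1): 0/3 same-type → still unsatisfied.
  (2,3): 0/5 same-type → still unsatisfied.
  (3,2): 0/4 same-type → still unsatisfied.
  (4,2): 1/6 same-type → still unsatisfied.
  (4,4): 0/4 same-type → still unsatisfied.
  (5,4): 1/4 same-type → still unsatisfied.
  (6,2): 2/5 same-type → satisfied — stop here.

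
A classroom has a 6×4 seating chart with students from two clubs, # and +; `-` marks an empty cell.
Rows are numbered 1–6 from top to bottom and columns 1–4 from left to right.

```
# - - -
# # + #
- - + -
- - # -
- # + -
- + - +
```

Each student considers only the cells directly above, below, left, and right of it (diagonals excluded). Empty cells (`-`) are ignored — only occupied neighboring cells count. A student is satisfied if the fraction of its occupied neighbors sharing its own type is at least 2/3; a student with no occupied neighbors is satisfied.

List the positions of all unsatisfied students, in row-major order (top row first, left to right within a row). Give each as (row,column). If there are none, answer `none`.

(2,2), (2,3), (2,4), (3,3), (4,3), (5,2), (5,3), (6,2)

(1,1)# 1/1 ✓
(2,1)# 2/2 ✓
(2,2)# 1/2 ✗
(2,3)+ 1/3 ✗
(2,4)# 0/1 ✗
(3,3)+ 1/2 ✗
(4,3)# 0/2 ✗
(5,2)# 0/2 ✗
(5,3)+ 0/2 ✗
(6,2)+ 0/1 ✗
(6,4)+ 0/0 ✓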